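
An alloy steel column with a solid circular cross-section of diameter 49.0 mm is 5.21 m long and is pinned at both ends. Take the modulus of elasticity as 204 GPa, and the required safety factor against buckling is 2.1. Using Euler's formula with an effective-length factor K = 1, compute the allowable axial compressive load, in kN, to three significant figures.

P_allow = 10.0 kN

I = πd⁴/64 = π×49.0⁴/64 = 283000 mm⁴.
Effective length L_e = KL = 1×5.21 m = 5210 mm.
Euler critical load P_cr = π²EI/L_e² = π²×204000×283000/5210² = 20990 N.
P_allow = P_cr/n = 20990/2.1 = 9995 N.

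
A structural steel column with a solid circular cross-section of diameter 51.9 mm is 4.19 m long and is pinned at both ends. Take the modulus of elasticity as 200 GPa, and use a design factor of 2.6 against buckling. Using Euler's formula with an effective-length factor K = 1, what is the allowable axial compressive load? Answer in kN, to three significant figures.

I = πd⁴/64 = π×51.9⁴/64 = 356200 mm⁴.
Effective length L_e = KL = 1×4.19 m = 4190 mm.
Euler critical load P_cr = π²EI/L_e² = π²×200000×356200/4190² = 40040 N.
P_allow = P_cr/n = 40040/2.6 = 15400 N.

P_allow = 15.4 kN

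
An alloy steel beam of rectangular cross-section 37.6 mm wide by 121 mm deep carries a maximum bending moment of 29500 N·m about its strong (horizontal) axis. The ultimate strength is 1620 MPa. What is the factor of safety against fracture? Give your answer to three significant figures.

Section modulus S = bh²/6 = 37.6×121²/6 = 91750 mm³.
σ = M/S = 2.9500×10^7/91750 = 321.5 MPa.
n = 1620/321.5 = 5.038.

n = 5.04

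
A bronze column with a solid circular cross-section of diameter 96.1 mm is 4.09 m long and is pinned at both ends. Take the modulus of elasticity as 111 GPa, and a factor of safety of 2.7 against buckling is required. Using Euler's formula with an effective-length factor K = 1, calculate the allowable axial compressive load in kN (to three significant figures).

P_allow = 102 kN

I = πd⁴/64 = π×96.1⁴/64 = 4.187×10^6 mm⁴.
Effective length L_e = KL = 1×4.09 m = 4090 mm.
Euler critical load P_cr = π²EI/L_e² = π²×111000×4.187×10^6/4090² = 274200 N.
P_allow = P_cr/n = 274200/2.7 = 101500 N.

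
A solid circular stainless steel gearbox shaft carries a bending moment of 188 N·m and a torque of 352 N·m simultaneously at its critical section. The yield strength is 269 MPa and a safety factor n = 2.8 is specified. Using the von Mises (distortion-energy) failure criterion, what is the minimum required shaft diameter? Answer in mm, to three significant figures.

d = 33.6 mm

σ_allow = σ_y/n = 269/2.8 = 96.07 MPa.
For a solid shaft σ_b = 32M/(πd³) and τ = 16T/(πd³), so the von Mises stress is σ' = (16/πd³)·√(4M²+3T²).
√(4M²+3T²) = √(4×(188000)² + 3×(352000)²) = 716300 N·mm.
d³ = 16×716300/(π×96.07) = 37970 mm³.
d = 33.61 mm.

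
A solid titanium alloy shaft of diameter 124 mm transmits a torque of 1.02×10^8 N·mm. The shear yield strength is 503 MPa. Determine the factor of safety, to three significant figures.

τ = 16T/(πd³) = 16×1.0200×10^8/(π×124³) = 272.5 MPa.
n = τ_limit/τ = 503/272.5 = 1.846.

n = 1.85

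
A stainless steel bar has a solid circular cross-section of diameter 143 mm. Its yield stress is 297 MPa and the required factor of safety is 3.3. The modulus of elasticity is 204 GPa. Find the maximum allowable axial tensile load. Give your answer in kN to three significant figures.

F_allow = 1450 kN

σ_allow = 297/3.3 = 90.00 MPa.
A = πd²/4 = π×143²/4 = 16060 mm².
F_allow = σ_allow × A = 90.00×16060 = 1.445×10^6 N.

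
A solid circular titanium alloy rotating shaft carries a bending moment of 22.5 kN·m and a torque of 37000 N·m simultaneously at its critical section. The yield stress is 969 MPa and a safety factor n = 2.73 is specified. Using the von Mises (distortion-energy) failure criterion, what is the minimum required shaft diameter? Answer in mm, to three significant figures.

σ_allow = σ_y/n = 969/2.73 = 354.9 MPa.
For a solid shaft σ_b = 32M/(πd³) and τ = 16T/(πd³), so the von Mises stress is σ' = (16/πd³)·√(4M²+3T²).
√(4M²+3T²) = √(4×(2.250×10^7)² + 3×(3.700×10^7)²) = 7.831×10^7 N·mm.
d³ = 16×7.831×10^7/(π×354.9) = 1.124×10^6 mm³.
d = 104.0 mm.

d = 104 mm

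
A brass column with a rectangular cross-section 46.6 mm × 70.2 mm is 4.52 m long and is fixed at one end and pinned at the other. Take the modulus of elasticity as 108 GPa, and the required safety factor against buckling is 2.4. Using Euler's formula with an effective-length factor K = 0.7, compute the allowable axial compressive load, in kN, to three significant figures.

Buckling occurs about the weak axis: I_min = h·b³/12 = 70.2×46.6³/12 = 592000 mm⁴ (b = 46.6 mm is the smaller dimension).
Effective length L_e = KL = 0.7×4.52 m = 3164 mm.
Euler critical load P_cr = π²EI/L_e² = π²×108000×592000/3164² = 63030 N.
P_allow = P_cr/n = 63030/2.4 = 26260 N.

P_allow = 26.3 kN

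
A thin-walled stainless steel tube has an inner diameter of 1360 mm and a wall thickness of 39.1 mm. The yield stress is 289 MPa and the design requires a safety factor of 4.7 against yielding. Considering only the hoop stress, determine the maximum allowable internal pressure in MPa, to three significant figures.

σ_allow = 289/4.7 = 61.49 MPa.
σ_h = pD/(2t) → p_allow = 2σ_allow t/D = 2×61.49×39.1/1360 = 3.536 MPa.

p_allow = 3.54 MPa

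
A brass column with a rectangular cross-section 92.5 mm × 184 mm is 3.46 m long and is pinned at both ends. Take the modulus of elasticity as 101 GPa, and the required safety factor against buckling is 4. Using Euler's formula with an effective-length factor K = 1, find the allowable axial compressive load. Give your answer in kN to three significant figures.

Buckling occurs about the weak axis: I_min = h·b³/12 = 184×92.5³/12 = 1.214×10^7 mm⁴ (b = 92.5 mm is the smaller dimension).
Effective length L_e = KL = 1×3.46 m = 3460 mm.
Euler critical load P_cr = π²EI/L_e² = π²×101000×1.214×10^7/3460² = 1.010×10^6 N.
P_allow = P_cr/n = 1.010×10^6/4 = 252600 N.

P_allow = 253 kN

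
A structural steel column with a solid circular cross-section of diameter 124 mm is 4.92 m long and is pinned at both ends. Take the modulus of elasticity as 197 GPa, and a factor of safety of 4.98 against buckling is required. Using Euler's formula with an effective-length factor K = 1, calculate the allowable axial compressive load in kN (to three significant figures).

I = πd⁴/64 = π×124⁴/64 = 1.161×10^7 mm⁴.
Effective length L_e = KL = 1×4.92 m = 4920 mm.
Euler critical load P_cr = π²EI/L_e² = π²×197000×1.161×10^7/4920² = 932200 N.
P_allow = P_cr/n = 932200/4.98 = 187200 N.

P_allow = 187 kN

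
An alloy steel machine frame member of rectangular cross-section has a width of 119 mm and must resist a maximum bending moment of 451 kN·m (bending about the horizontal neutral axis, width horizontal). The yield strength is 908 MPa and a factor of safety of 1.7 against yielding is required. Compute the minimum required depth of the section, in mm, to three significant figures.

h = 206 mm

σ_allow = 908/1.7 = 534.1 MPa.
For a rectangular section σ = 6M/(bh²), so h² = 6M/(b σ_allow) = 6×4.5100×10^8/(119×534.1) = 42570 mm².
h = 206.3 mm.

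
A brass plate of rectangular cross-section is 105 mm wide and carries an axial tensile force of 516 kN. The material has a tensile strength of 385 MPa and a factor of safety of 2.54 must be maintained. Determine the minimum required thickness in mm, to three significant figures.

σ_allow = 385/2.54 = 151.6 MPa.
Required area A = F/σ_allow = 516000/151.6 = 3404 mm².
t = A/w = 3404/105 = 32.42 mm.

t = 32.4 mm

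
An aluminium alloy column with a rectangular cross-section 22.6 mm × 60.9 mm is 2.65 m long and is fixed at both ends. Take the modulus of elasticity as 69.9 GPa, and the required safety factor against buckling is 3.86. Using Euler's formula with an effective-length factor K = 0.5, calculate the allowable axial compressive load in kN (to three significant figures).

P_allow = 5.96 kN

Buckling occurs about the weak axis: I_min = h·b³/12 = 60.9×22.6³/12 = 58580 mm⁴ (b = 22.6 mm is the smaller dimension).
Effective length L_e = KL = 0.5×2.65 m = 1325 mm.
Euler critical load P_cr = π²EI/L_e² = π²×69900×58580/1325² = 23020 N.
P_allow = P_cr/n = 23020/3.86 = 5964 N.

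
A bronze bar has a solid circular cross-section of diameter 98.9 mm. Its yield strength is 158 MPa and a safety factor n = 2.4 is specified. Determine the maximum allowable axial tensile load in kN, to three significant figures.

σ_allow = 158/2.4 = 65.83 MPa.
A = πd²/4 = π×98.9²/4 = 7682 mm².
F_allow = σ_allow × A = 65.83×7682 = 505700 N.

F_allow = 506 kN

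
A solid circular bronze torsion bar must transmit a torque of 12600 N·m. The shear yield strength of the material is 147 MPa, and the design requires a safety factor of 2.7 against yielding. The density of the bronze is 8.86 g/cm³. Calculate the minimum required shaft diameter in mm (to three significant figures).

d = 106 mm

Allowable shear stress τ_allow = 147/2.7 = 54.44 MPa.
For a solid shaft τ = 16T/(πd³), so d³ = 16T/(π τ_allow) = 16×1.2600×10^7/(π×54.44) = 1.179×10^6 mm³.
d = (1.179×10^6)^(1/3) = 105.6 mm.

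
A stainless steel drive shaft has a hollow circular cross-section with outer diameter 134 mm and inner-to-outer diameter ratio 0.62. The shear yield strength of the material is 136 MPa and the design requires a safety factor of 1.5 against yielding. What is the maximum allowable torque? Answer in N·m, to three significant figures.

τ_allow = 136/1.5 = 90.67 MPa.
For a hollow shaft T_allow = τ_allow·πd_o³(1−k⁴)/16 with 1−k⁴ = 0.8522, so πd_o³(1−k⁴)/16 = 402600 mm³.
T_allow = 90.67×402600 = 3.650×10^7 N·mm = 36500 N·m.

T_allow = 36500 N·m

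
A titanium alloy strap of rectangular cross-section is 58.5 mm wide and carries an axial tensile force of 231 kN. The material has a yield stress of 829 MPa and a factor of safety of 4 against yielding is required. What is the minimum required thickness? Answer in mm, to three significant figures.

t = 19.1 mm

σ_allow = 829/4 = 207.2 MPa.
Required area A = F/σ_allow = 231000/207.2 = 1115 mm².
t = A/w = 1115/58.5 = 19.05 mm.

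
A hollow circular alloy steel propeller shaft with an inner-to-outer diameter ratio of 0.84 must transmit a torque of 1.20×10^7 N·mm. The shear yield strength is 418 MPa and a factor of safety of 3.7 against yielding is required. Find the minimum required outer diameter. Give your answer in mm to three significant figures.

τ_allow = 418/3.7 = 113.0 MPa.
For a hollow shaft τ = 16T/[πd_o³(1−k⁴)] with k = 0.84, so 1−k⁴ = 0.5021.
d_o³ = 16T/[π τ_allow (1−k⁴)] = 16×1.2000×10^7/(π×113.0×0.5021) = 1.077×10^6 mm³.
d_o = 102.5 mm.

d_o = 103 mm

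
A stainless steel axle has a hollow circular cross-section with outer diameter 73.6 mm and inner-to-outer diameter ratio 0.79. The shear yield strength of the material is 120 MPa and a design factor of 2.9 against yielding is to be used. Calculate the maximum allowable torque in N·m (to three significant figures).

T_allow = 1980 N·m

τ_allow = 120/2.9 = 41.38 MPa.
For a hollow shaft T_allow = τ_allow·πd_o³(1−k⁴)/16 with 1−k⁴ = 0.6105, so πd_o³(1−k⁴)/16 = 47790 mm³.
T_allow = 41.38×47790 = 1.978×10^6 N·mm = 1978 N·m.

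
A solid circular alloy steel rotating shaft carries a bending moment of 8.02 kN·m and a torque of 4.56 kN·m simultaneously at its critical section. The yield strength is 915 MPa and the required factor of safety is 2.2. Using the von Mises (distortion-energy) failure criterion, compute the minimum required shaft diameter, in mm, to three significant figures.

d = 60.3 mm

σ_allow = σ_y/n = 915/2.2 = 415.9 MPa.
For a solid shaft σ_b = 32M/(πd³) and τ = 16T/(πd³), so the von Mises stress is σ' = (16/πd³)·√(4M²+3T²).
√(4M²+3T²) = √(4×(8.020×10^6)² + 3×(4.560×10^6)²) = 1.788×10^7 N·mm.
d³ = 16×1.788×10^7/(π×415.9) = 218900 mm³.
d = 60.27 mm.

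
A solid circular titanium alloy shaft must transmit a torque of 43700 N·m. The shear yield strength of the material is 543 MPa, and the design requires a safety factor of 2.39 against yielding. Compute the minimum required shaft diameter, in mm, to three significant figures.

Allowable shear stress τ_allow = 543/2.39 = 227.2 MPa.
For a solid shaft τ = 16T/(πd³), so d³ = 16T/(π τ_allow) = 16×4.3700×10^7/(π×227.2) = 979600 mm³.
d = (979600)^(1/3) = 99.32 mm.

d = 99.3 mm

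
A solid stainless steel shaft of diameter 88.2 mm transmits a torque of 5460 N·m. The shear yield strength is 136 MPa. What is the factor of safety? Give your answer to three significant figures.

τ = 16T/(πd³) = 16×5460000/(π×88.2³) = 40.53 MPa.
n = τ_limit/τ = 136/40.53 = 3.356.

n = 3.36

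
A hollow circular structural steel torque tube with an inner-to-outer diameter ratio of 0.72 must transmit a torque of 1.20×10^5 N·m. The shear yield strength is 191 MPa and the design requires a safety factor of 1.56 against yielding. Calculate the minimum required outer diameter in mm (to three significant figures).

τ_allow = 191/1.56 = 122.4 MPa.
For a hollow shaft τ = 16T/[πd_o³(1−k⁴)] with k = 0.72, so 1−k⁴ = 0.7313.
d_o³ = 16T/[π τ_allow (1−k⁴)] = 16×1.2000×10^8/(π×122.4×0.7313) = 6.826×10^6 mm³.
d_o = 189.7 mm.

d_o = 190 mm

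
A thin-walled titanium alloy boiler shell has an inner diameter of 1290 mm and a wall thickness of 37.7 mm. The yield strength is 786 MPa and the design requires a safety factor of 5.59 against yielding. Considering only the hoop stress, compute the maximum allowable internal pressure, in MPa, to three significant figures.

p_allow = 8.22 MPa

σ_allow = 786/5.59 = 140.6 MPa.
σ_h = pD/(2t) → p_allow = 2σ_allow t/D = 2×140.6×37.7/1290 = 8.218 MPa.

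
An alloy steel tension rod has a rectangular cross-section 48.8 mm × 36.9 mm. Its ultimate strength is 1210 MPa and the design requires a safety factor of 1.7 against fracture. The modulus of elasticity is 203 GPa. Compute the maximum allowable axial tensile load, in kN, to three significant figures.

σ_allow = 1210/1.7 = 711.8 MPa.
A = 48.8×36.9 = 1801 mm².
F_allow = σ_allow × A = 711.8×1801 = 1.282×10^6 N.

F_allow = 1280 kN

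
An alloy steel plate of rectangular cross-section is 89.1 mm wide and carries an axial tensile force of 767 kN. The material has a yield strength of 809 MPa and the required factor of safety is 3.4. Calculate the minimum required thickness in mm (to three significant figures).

t = 36.2 mm

σ_allow = 809/3.4 = 237.9 MPa.
Required area A = F/σ_allow = 767000/237.9 = 3223 mm².
t = A/w = 3223/89.1 = 36.18 mm.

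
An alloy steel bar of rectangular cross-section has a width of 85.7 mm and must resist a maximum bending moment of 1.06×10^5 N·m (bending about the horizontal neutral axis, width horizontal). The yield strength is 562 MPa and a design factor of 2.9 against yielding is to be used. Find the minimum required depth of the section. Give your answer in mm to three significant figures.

h = 196 mm

σ_allow = 562/2.9 = 193.8 MPa.
For a rectangular section σ = 6M/(bh²), so h² = 6M/(b σ_allow) = 6×1.0600×10^8/(85.7×193.8) = 38290 mm².
h = 195.7 mm.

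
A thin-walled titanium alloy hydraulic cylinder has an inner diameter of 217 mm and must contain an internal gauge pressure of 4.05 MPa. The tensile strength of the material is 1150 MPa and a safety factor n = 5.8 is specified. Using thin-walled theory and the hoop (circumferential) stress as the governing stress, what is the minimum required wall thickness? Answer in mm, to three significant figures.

σ_allow = 1150/5.8 = 198.3 MPa.
Hoop stress σ_h = pD/(2t), so t = pD/(2σ_allow) = 4.05×217/(2×198.3) = 2.216 mm.

t = 2.22 mm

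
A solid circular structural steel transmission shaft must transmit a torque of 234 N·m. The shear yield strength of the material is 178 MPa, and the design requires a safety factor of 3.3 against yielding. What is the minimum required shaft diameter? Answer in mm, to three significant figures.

d = 28.1 mm

Allowable shear stress τ_allow = 178/3.3 = 53.94 MPa.
For a solid shaft τ = 16T/(πd³), so d³ = 16T/(π τ_allow) = 16×234000/(π×53.94) = 22090 mm³.
d = (22090)^(1/3) = 28.06 mm.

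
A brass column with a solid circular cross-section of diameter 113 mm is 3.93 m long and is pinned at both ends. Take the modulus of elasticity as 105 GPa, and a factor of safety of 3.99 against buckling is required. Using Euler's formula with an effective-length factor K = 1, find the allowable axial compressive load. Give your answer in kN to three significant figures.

P_allow = 135 kN

I = πd⁴/64 = π×113⁴/64 = 8.004×10^6 mm⁴.
Effective length L_e = KL = 1×3.93 m = 3930 mm.
Euler critical load P_cr = π²EI/L_e² = π²×105000×8.004×10^6/3930² = 537000 N.
P_allow = P_cr/n = 537000/3.99 = 134600 N.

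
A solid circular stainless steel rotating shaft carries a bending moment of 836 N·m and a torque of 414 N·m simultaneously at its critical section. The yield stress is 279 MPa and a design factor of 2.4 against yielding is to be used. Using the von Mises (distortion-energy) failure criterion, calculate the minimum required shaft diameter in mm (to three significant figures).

σ_allow = σ_y/n = 279/2.4 = 116.2 MPa.
For a solid shaft σ_b = 32M/(πd³) and τ = 16T/(πd³), so the von Mises stress is σ' = (16/πd³)·√(4M²+3T²).
√(4M²+3T²) = √(4×(836000)² + 3×(414000)²) = 1.819×10^6 N·mm.
d³ = 16×1.819×10^6/(π×116.2) = 79700 mm³.
d = 43.04 mm.

d = 43.0 mm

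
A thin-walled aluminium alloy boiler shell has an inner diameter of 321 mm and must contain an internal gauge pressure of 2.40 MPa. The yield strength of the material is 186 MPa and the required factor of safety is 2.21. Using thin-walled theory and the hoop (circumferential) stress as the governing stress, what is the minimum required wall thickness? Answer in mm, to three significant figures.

t = 4.58 mm

σ_allow = 186/2.21 = 84.16 MPa.
Hoop stress σ_h = pD/(2t), so t = pD/(2σ_allow) = 2.40×321/(2×84.16) = 4.577 mm.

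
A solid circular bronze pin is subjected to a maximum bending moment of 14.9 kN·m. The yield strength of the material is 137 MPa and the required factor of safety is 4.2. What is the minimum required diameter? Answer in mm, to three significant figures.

σ_allow = 137/4.2 = 32.62 MPa.
For a solid circular section σ = 32M/(πd³), so d³ = 32M/(π σ_allow) = 32×1.4900×10^7/(π×32.62) = 4.653×10^6 mm³.
d = 166.9 mm.

d = 167 mm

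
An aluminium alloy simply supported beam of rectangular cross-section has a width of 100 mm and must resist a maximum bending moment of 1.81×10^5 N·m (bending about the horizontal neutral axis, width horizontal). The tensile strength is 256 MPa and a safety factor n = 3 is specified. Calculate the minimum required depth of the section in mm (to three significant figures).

σ_allow = 256/3 = 85.33 MPa.
For a rectangular section σ = 6M/(bh²), so h² = 6M/(b σ_allow) = 6×1.8100×10^8/(100×85.33) = 127300 mm².
h = 356.7 mm.

h = 357 mm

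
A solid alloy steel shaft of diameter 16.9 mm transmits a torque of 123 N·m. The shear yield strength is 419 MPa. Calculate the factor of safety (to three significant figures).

τ = 16T/(πd³) = 16×123000/(π×16.9³) = 129.8 MPa.
n = τ_limit/τ = 419/129.8 = 3.228.

n = 3.23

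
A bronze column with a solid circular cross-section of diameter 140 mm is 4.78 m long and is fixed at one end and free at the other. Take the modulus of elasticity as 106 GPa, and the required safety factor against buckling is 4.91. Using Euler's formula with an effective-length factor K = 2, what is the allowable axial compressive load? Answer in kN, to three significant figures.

P_allow = 44.0 kN

I = πd⁴/64 = π×140⁴/64 = 1.886×10^7 mm⁴.
Effective length L_e = KL = 2×4.78 m = 9560 mm.
Euler critical load P_cr = π²EI/L_e² = π²×106000×1.886×10^7/9560² = 215900 N.
P_allow = P_cr/n = 215900/4.91 = 43960 N.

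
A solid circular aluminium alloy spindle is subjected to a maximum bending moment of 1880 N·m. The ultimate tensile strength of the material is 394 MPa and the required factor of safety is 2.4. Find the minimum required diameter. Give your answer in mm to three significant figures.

d = 48.9 mm

σ_allow = 394/2.4 = 164.2 MPa.
For a solid circular section σ = 32M/(πd³), so d³ = 32M/(π σ_allow) = 32×1880000/(π×164.2) = 116600 mm³.
d = 48.86 mm.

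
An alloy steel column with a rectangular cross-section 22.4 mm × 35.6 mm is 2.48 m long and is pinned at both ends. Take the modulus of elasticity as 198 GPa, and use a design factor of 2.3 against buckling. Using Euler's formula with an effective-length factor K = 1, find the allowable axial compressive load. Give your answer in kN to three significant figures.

Buckling occurs about the weak axis: I_min = h·b³/12 = 35.6×22.4³/12 = 33340 mm⁴ (b = 22.4 mm is the smaller dimension).
Effective length L_e = KL = 1×2.48 m = 2480 mm.
Euler critical load P_cr = π²EI/L_e² = π²×198000×33340/2480² = 10590 N.
P_allow = P_cr/n = 10590/2.3 = 4606 N.

P_allow = 4.61 kN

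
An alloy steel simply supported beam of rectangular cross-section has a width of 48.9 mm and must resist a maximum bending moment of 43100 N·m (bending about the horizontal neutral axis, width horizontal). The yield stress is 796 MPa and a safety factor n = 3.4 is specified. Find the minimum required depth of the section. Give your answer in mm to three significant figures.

σ_allow = 796/3.4 = 234.1 MPa.
For a rectangular section σ = 6M/(bh²), so h² = 6M/(b σ_allow) = 6×4.3100×10^7/(48.9×234.1) = 22590 mm².
h = 150.3 mm.

h = 150 mm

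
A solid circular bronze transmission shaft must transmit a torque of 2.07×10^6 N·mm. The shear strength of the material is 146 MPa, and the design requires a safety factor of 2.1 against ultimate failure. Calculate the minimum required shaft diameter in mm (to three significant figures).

Allowable shear stress τ_allow = 146/2.1 = 69.52 MPa.
For a solid shaft τ = 16T/(πd³), so d³ = 16T/(π τ_allow) = 16×2070000/(π×69.52) = 151600 mm³.
d = (151600)^(1/3) = 53.33 mm.

d = 53.3 mm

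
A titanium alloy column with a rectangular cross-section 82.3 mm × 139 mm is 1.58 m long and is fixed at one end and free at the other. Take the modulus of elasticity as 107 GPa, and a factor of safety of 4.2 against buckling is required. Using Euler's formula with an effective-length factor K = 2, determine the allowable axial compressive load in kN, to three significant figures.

Buckling occurs about the weak axis: I_min = h·b³/12 = 139×82.3³/12 = 6.457×10^6 mm⁴ (b = 82.3 mm is the smaller dimension).
Effective length L_e = KL = 2×1.58 m = 3160 mm.
Euler critical load P_cr = π²EI/L_e² = π²×107000×6.457×10^6/3160² = 682900 N.
P_allow = P_cr/n = 682900/4.2 = 162600 N.

P_allow = 163 kN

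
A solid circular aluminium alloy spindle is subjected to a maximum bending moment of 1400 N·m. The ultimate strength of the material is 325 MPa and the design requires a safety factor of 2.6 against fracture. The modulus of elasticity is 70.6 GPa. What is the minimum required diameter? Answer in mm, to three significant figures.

σ_allow = 325/2.6 = 125.0 MPa.
For a solid circular section σ = 32M/(πd³), so d³ = 32M/(π σ_allow) = 32×1400000/(π×125.0) = 114100 mm³.
d = 48.50 mm.

d = 48.5 mm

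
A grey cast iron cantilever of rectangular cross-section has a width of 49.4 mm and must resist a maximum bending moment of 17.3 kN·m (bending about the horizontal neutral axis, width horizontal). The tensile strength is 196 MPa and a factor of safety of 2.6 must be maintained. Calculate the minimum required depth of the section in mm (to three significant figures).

h = 167 mm

σ_allow = 196/2.6 = 75.38 MPa.
For a rectangular section σ = 6M/(bh²), so h² = 6M/(b σ_allow) = 6×1.7300×10^7/(49.4×75.38) = 27870 mm².
h = 167.0 mm.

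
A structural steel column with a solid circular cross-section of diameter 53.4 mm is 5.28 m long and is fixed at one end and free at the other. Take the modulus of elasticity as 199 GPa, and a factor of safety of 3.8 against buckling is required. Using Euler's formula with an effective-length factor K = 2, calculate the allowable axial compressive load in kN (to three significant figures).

I = πd⁴/64 = π×53.4⁴/64 = 399100 mm⁴.
Effective length L_e = KL = 2×5.28 m = 10560 mm.
Euler critical load P_cr = π²EI/L_e² = π²×199000×399100/10560² = 7030 N.
P_allow = P_cr/n = 7030/3.8 = 1850 N.

P_allow = 1.85 kN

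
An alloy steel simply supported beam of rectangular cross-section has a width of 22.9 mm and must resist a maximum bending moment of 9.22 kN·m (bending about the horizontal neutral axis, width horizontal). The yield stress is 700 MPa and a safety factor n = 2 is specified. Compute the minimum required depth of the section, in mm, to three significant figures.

h = 83.1 mm

σ_allow = 700/2 = 350.0 MPa.
For a rectangular section σ = 6M/(bh²), so h² = 6M/(b σ_allow) = 6×9220000/(22.9×350.0) = 6902 mm².
h = 83.08 mm.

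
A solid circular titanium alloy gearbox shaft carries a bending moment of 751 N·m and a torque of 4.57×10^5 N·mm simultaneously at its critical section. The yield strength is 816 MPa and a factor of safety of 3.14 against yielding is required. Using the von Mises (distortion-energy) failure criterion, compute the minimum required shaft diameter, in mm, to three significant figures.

σ_allow = σ_y/n = 816/3.14 = 259.9 MPa.
For a solid shaft σ_b = 32M/(πd³) and τ = 16T/(πd³), so the von Mises stress is σ' = (16/πd³)·√(4M²+3T²).
√(4M²+3T²) = √(4×(751000)² + 3×(457000)²) = 1.698×10^6 N·mm.
d³ = 16×1.698×10^6/(π×259.9) = 33270 mm³.
d = 32.16 mm.

d = 32.2 mm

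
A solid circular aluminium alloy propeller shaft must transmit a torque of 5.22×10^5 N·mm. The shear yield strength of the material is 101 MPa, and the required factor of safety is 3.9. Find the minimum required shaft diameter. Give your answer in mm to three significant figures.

Allowable shear stress τ_allow = 101/3.9 = 25.90 MPa.
For a solid shaft τ = 16T/(πd³), so d³ = 16T/(π τ_allow) = 16×522000/(π×25.90) = 102700 mm³.
d = (102700)^(1/3) = 46.82 mm.

d = 46.8 mm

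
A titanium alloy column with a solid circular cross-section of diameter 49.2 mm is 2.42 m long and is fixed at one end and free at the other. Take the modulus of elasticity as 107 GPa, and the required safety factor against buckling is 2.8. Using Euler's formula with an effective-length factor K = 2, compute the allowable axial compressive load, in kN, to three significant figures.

P_allow = 4.63 kN

I = πd⁴/64 = π×49.2⁴/64 = 287600 mm⁴.
Effective length L_e = KL = 2×2.42 m = 4840 mm.
Euler critical load P_cr = π²EI/L_e² = π²×107000×287600/4840² = 12970 N.
P_allow = P_cr/n = 12970/2.8 = 4631 N.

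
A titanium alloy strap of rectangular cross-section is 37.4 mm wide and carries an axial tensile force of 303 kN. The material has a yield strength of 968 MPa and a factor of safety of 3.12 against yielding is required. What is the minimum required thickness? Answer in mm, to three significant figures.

t = 26.1 mm

σ_allow = 968/3.12 = 310.3 MPa.
Required area A = F/σ_allow = 303000/310.3 = 976.6 mm².
t = A/w = 976.6/37.4 = 26.11 mm.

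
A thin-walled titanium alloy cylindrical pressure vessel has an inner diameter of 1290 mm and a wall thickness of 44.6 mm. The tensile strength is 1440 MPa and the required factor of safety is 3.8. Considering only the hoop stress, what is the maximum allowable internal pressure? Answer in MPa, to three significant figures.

p_allow = 26.2 MPa

σ_allow = 1440/3.8 = 378.9 MPa.
σ_h = pD/(2t) → p_allow = 2σ_allow t/D = 2×378.9×44.6/1290 = 26.20 MPa.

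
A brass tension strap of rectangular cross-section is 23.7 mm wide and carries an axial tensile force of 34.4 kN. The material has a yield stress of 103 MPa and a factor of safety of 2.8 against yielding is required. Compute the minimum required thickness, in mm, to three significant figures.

t = 39.5 mm

σ_allow = 103/2.8 = 36.79 MPa.
Required area A = F/σ_allow = 34400/36.79 = 935.1 mm².
t = A/w = 935.1/23.7 = 39.46 mm.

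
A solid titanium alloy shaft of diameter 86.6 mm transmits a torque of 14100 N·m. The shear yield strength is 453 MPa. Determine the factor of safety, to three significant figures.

τ = 16T/(πd³) = 16×1.4100×10^7/(π×86.6³) = 110.6 MPa.
n = τ_limit/τ = 453/110.6 = 4.097.

n = 4.10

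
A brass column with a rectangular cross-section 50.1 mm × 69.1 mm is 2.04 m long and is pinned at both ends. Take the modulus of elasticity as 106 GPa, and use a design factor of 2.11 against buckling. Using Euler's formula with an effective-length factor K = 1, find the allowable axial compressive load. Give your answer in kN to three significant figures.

P_allow = 86.3 kN

Buckling occurs about the weak axis: I_min = h·b³/12 = 69.1×50.1³/12 = 724100 mm⁴ (b = 50.1 mm is the smaller dimension).
Effective length L_e = KL = 1×2.04 m = 2040 mm.
Euler critical load P_cr = π²EI/L_e² = π²×106000×724100/2040² = 182000 N.
P_allow = P_cr/n = 182000/2.11 = 86270 N.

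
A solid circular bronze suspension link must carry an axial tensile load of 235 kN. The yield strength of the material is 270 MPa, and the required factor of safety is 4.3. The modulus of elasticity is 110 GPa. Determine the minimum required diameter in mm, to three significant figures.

Allowable stress σ_allow = 270/4.3 = 62.79 MPa.
Required area A = F/σ_allow = 235000/62.79 = 3743 mm².
A = πd²/4 → d = √(4A/π) = 69.03 mm.

d = 69.0 mm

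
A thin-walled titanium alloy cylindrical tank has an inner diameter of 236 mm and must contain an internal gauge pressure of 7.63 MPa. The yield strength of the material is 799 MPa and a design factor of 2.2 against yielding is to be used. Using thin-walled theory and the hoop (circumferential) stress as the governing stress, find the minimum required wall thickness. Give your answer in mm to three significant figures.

σ_allow = 799/2.2 = 363.2 MPa.
Hoop stress σ_h = pD/(2t), so t = pD/(2σ_allow) = 7.63×236/(2×363.2) = 2.479 mm.

t = 2.48 mm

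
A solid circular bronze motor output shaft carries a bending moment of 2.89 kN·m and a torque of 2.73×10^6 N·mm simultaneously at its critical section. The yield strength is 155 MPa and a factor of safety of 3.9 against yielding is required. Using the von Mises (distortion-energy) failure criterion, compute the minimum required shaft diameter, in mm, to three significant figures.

σ_allow = σ_y/n = 155/3.9 = 39.74 MPa.
For a solid shaft σ_b = 32M/(πd³) and τ = 16T/(πd³), so the von Mises stress is σ' = (16/πd³)·√(4M²+3T²).
√(4M²+3T²) = √(4×(2.890×10^6)² + 3×(2.730×10^6)²) = 7.468×10^6 N·mm.
d³ = 16×7.468×10^6/(π×39.74) = 957000 mm³.
d = 98.54 mm.

d = 98.5 mm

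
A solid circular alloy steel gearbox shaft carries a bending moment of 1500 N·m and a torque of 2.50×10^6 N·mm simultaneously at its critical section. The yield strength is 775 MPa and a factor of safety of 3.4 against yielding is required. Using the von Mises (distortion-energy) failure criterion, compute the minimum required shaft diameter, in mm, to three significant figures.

σ_allow = σ_y/n = 775/3.4 = 227.9 MPa.
For a solid shaft σ_b = 32M/(πd³) and τ = 16T/(πd³), so the von Mises stress is σ' = (16/πd³)·√(4M²+3T²).
√(4M²+3T²) = √(4×(1.500×10^6)² + 3×(2.500×10^6)²) = 5.268×10^6 N·mm.
d³ = 16×5.268×10^6/(π×227.9) = 117700 mm³.
d = 49.01 mm.

d = 49.0 mm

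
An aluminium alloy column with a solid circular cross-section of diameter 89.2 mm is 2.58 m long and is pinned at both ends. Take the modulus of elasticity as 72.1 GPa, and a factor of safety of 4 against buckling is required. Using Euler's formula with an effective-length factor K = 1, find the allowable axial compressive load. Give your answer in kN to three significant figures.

P_allow = 83.1 kN

I = πd⁴/64 = π×89.2⁴/64 = 3.108×10^6 mm⁴.
Effective length L_e = KL = 1×2.58 m = 2580 mm.
Euler critical load P_cr = π²EI/L_e² = π²×72100×3.108×10^6/2580² = 332200 N.
P_allow = P_cr/n = 332200/4 = 83050 N.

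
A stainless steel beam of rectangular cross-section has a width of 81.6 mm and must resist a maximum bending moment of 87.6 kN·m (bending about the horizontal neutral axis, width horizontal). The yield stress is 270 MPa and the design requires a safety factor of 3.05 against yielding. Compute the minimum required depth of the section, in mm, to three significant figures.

σ_allow = 270/3.05 = 88.52 MPa.
For a rectangular section σ = 6M/(bh²), so h² = 6M/(b σ_allow) = 6×8.7600×10^7/(81.6×88.52) = 72760 mm².
h = 269.7 mm.

h = 270 mm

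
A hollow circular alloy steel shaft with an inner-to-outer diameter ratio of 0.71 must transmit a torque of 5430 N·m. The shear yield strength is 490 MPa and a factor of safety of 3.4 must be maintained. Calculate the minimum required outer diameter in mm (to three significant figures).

d_o = 63.6 mm

τ_allow = 490/3.4 = 144.1 MPa.
For a hollow shaft τ = 16T/[πd_o³(1−k⁴)] with k = 0.71, so 1−k⁴ = 0.7459.
d_o³ = 16T/[π τ_allow (1−k⁴)] = 16×5430000/(π×144.1×0.7459) = 257300 mm³.
d_o = 63.60 mm.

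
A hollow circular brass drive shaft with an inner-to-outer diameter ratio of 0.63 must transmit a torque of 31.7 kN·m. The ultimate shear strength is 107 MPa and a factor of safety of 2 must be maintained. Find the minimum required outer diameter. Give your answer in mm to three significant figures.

τ_allow = 107/2 = 53.50 MPa.
For a hollow shaft τ = 16T/[πd_o³(1−k⁴)] with k = 0.63, so 1−k⁴ = 0.8425.
d_o³ = 16T/[π τ_allow (1−k⁴)] = 16×3.1700×10^7/(π×53.50×0.8425) = 3.582×10^6 mm³.
d_o = 153.0 mm.

d_o = 153 mm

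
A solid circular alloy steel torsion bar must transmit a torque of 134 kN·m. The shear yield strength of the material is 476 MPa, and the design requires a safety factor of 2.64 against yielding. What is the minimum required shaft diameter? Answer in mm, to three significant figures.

d = 156 mm

Allowable shear stress τ_allow = 476/2.64 = 180.3 MPa.
For a solid shaft τ = 16T/(πd³), so d³ = 16T/(π τ_allow) = 16×1.3400×10^8/(π×180.3) = 3.785×10^6 mm³.
d = (3.785×10^6)^(1/3) = 155.8 mm.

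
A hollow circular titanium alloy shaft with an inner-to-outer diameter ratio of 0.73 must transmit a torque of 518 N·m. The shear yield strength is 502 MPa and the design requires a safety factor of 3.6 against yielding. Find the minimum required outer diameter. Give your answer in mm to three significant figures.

τ_allow = 502/3.6 = 139.4 MPa.
For a hollow shaft τ = 16T/[πd_o³(1−k⁴)] with k = 0.73, so 1−k⁴ = 0.7160.
d_o³ = 16T/[π τ_allow (1−k⁴)] = 16×518000/(π×139.4×0.7160) = 26420 mm³.
d_o = 29.78 mm.

d_o = 29.8 mm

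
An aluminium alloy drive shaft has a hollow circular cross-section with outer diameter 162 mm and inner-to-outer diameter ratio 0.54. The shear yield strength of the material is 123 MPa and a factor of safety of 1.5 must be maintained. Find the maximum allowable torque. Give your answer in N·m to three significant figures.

T_allow = 62600 N·m

τ_allow = 123/1.5 = 82.00 MPa.
For a hollow shaft T_allow = τ_allow·πd_o³(1−k⁴)/16 with 1−k⁴ = 0.9150, so πd_o³(1−k⁴)/16 = 763800 mm³.
T_allow = 82.00×763800 = 6.263×10^7 N·mm = 62630 N·m.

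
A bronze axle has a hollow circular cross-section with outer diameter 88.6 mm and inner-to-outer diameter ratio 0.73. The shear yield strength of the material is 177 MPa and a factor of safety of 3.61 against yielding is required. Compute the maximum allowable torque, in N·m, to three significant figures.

T_allow = 4790 N·m

τ_allow = 177/3.61 = 49.03 MPa.
For a hollow shaft T_allow = τ_allow·πd_o³(1−k⁴)/16 with 1−k⁴ = 0.7160, so πd_o³(1−k⁴)/16 = 97780 mm³.
T_allow = 49.03×97780 = 4.794×10^6 N·mm = 4794 N·m.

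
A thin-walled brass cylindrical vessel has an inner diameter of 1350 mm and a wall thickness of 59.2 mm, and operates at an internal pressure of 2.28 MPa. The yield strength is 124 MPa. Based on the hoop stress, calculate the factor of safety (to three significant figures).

n = 4.77

σ_h = pD/(2t) = 2.28×1350/(2×59.2) = 26.00 MPa.
n = 124/26.00 = 4.770.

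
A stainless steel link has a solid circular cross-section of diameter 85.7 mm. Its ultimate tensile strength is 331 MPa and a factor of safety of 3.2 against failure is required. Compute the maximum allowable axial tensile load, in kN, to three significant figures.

F_allow = 597 kN

σ_allow = 331/3.2 = 103.4 MPa.
A = πd²/4 = π×85.7²/4 = 5768 mm².
F_allow = σ_allow × A = 103.4×5768 = 596700 N.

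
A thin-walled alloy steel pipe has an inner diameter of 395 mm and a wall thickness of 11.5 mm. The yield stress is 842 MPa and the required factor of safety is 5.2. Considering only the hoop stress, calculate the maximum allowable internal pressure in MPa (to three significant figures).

σ_allow = 842/5.2 = 161.9 MPa.
σ_h = pD/(2t) → p_allow = 2σ_allow t/D = 2×161.9×11.5/395 = 9.428 MPa.

p_allow = 9.43 MPa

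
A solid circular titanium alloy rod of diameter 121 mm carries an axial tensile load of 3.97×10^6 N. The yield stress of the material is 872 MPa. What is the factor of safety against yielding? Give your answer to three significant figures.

A = πd²/4 = 11500 mm².
σ = F/A = 3970000/11500 = 345.2 MPa.
n = 872/345.2 = 2.526.

n = 2.53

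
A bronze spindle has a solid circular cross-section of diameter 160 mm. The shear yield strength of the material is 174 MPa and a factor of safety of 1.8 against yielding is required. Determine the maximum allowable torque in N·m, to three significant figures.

T_allow = 77700 N·m

τ_allow = 174/1.8 = 96.67 MPa.
For a solid shaft T_allow = τ_allow·πd³/16; πd³/16 = π×160³/16 = 804200 mm³.
T_allow = 96.67×804200 = 7.774×10^7 N·mm = 77740 N·m.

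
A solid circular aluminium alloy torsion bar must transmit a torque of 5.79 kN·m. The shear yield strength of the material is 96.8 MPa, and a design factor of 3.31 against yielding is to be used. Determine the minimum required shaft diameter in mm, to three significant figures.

Allowable shear stress τ_allow = 96.8/3.31 = 29.24 MPa.
For a solid shaft τ = 16T/(πd³), so d³ = 16T/(π τ_allow) = 16×5790000/(π×29.24) = 1.008×10^6 mm³.
d = (1.008×10^6)^(1/3) = 100.3 mm.

d = 100 mm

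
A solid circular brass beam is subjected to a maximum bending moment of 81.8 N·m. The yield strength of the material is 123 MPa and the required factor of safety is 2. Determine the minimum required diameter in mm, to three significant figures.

σ_allow = 123/2 = 61.50 MPa.
For a solid circular section σ = 32M/(πd³), so d³ = 32M/(π σ_allow) = 32×81800/(π×61.50) = 13550 mm³.
d = 23.84 mm.

d = 23.8 mm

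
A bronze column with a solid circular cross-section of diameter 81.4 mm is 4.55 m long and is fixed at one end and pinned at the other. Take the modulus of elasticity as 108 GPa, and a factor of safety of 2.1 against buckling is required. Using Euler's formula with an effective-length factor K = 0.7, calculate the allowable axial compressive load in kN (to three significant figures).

P_allow = 108 kN

I = πd⁴/64 = π×81.4⁴/64 = 2.155×10^6 mm⁴.
Effective length L_e = KL = 0.7×4.55 m = 3185 mm.
Euler critical load P_cr = π²EI/L_e² = π²×108000×2.155×10^6/3185² = 226400 N.
P_allow = P_cr/n = 226400/2.1 = 107800 N.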